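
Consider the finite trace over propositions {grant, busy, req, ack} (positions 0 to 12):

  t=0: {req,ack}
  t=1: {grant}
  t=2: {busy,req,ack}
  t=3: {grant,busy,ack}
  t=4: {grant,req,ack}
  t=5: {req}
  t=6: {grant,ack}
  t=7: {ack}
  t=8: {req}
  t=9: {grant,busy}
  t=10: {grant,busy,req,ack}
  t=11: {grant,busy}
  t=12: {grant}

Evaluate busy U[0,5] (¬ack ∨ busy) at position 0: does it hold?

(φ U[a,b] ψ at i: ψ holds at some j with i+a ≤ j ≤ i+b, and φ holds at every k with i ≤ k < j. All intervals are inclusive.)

Need some j in [0,5] with (¬ack ∨ busy), and busy at every k in [0,j-1].
  j=0: (¬ack ∨ busy) false.
  j=1: (¬ack ∨ busy) holds, but busy fails at k=0 → not this j.
  j=2: (¬ack ∨ busy) holds, but busy fails at k=0 → not this j.
  j=3: (¬ack ∨ busy) holds, but busy fails at k=0 → not this j.
  j=4: (¬ack ∨ busy) false.
  j=5: (¬ack ∨ busy) holds, but busy fails at k=0 → not this j.
No j in the window works → until fails.

False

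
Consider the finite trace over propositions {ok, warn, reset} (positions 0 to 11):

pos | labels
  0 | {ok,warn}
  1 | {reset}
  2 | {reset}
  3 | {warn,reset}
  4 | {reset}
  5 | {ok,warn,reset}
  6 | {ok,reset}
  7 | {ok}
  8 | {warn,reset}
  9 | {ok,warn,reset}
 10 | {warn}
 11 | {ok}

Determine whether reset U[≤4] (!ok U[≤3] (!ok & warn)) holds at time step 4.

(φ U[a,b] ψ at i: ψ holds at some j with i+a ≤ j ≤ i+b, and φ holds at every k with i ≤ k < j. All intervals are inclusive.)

Need some j in [4,8] with (!ok U[≤3] (!ok & warn)), and reset at every k in [4,j-1].
  j=4: (!ok U[≤3] (!ok & warn)) — fails.
  j=5: (!ok U[≤3] (!ok & warn)) — fails.
  j=6: (!ok U[≤3] (!ok & warn)) — fails.
  j=7: (!ok U[≤3] (!ok & warn)) — fails.
  j=8: (!ok U[≤3] (!ok & warn)) holds, but reset fails at k=7 → not this j.
No j in the window works → until fails.

No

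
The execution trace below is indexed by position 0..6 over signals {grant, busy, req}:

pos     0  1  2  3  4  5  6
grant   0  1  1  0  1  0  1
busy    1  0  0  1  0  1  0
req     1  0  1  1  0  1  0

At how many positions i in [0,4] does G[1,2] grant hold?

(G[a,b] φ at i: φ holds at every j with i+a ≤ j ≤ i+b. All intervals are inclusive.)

1

Evaluate at each i in [0,4]:
  i=0: ✓ (all of [1,2])
  i=1: ✗ (fails at j=3)
  i=2: ✗ (fails at j=3)
  i=3: ✗ (fails at j=5)
  i=4: ✗ (fails at j=5)
Positions where it holds: {0} → 1.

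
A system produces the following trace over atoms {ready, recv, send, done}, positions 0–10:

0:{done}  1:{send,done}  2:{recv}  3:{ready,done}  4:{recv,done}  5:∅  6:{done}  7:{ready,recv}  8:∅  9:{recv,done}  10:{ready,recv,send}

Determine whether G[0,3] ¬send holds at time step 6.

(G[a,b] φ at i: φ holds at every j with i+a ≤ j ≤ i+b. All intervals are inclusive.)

Check ¬send at every j in [6,9]:
  j=6: true
  j=7: true
  j=8: true
  j=9: true
All positions satisfy it → formula holds.

True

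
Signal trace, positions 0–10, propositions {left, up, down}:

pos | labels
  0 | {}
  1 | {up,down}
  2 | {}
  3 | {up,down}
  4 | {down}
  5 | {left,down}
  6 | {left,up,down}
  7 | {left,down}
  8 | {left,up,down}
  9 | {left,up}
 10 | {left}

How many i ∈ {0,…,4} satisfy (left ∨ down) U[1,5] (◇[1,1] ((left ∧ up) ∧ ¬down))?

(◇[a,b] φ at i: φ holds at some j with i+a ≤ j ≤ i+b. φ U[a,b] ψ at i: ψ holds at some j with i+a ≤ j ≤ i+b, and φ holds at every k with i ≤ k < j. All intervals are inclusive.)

Evaluate at each i in [0,4]:
  i=0: ✗ (no rhs in [1,5])
  i=1: ✗ (no rhs in [2,6])
  i=2: ✗ (no rhs in [3,7])
  i=3: ✓ (rhs at j=8; lhs holds on [3,7])
  i=4: ✓ (rhs at j=8; lhs holds on [4,7])
Positions where it holds: {3, 4} → 2.

2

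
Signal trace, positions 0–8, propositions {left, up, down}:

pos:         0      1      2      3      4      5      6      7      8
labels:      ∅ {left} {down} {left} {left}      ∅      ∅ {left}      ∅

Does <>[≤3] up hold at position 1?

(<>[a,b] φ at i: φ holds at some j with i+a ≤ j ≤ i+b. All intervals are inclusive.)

Check up at each j in [1,4]:
  j=1: false
  j=2: false
  j=3: false
  j=4: false
No position in the window satisfies it → formula fails.

False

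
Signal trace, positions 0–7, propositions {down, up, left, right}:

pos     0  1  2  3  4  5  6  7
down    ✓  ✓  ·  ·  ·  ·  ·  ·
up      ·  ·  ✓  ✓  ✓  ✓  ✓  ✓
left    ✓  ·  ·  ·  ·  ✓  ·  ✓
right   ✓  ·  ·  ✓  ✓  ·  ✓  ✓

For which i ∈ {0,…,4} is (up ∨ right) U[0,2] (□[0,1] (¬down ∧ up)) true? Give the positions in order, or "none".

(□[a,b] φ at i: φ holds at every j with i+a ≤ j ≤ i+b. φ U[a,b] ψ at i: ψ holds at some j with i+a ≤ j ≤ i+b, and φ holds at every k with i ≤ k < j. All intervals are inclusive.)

2, 3, 4

Evaluate at each i in [0,4]:
  i=0: ✗ (lhs fails at k=1 before rhs at j=2)
  i=1: ✗ (lhs fails at k=1 before rhs at j=2)
  i=2: ✓ (rhs at j=2)
  i=3: ✓ (rhs at j=3)
  i=4: ✓ (rhs at j=4)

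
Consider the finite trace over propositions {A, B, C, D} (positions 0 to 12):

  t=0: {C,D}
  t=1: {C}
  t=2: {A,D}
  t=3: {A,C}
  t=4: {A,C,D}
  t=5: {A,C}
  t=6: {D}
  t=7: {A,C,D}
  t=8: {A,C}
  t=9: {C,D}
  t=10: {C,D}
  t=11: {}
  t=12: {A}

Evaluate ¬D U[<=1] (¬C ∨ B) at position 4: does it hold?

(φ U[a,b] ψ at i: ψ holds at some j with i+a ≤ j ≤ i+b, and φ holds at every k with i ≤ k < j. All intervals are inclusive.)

Need some j in [4,5] with (¬C ∨ B), and ¬D at every k in [4,j-1].
  j=4: (¬C ∨ B) false.
  j=5: (¬C ∨ B) false.
No j in the window works → until fails.

Does not hold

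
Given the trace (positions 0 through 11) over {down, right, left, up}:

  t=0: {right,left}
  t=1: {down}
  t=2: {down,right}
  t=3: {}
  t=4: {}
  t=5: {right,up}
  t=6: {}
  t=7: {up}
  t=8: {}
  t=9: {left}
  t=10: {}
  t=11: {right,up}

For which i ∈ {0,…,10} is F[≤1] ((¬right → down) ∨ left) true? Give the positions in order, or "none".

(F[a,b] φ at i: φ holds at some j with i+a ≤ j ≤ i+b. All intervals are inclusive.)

0, 1, 2, 4, 5, 8, 9, 10

Evaluate at each i in [0,10]:
  i=0: ✓ (witness j=0)
  i=1: ✓ (witness j=1)
  i=2: ✓ (witness j=2)
  i=3: ✗ (none in [3,4])
  i=4: ✓ (witness j=5)
  i=5: ✓ (witness j=5)
  i=6: ✗ (none in [6,7])
  i=7: ✗ (none in [7,8])
  i=8: ✓ (witness j=9)
  i=9: ✓ (witness j=9)
  i=10: ✓ (witness j=11)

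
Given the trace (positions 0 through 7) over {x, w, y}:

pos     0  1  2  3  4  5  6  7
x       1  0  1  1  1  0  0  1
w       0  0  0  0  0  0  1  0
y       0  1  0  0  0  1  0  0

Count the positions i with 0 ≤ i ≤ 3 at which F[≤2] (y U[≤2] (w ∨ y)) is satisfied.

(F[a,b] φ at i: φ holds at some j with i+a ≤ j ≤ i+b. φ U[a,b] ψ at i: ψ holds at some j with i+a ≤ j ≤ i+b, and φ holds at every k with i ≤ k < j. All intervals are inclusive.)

3

Evaluate at each i in [0,3]:
  i=0: ✓ (witness j=1)
  i=1: ✓ (witness j=1)
  i=2: ✗ (none in [2,4])
  i=3: ✓ (witness j=5)
Positions where it holds: {0, 1, 3} → 3.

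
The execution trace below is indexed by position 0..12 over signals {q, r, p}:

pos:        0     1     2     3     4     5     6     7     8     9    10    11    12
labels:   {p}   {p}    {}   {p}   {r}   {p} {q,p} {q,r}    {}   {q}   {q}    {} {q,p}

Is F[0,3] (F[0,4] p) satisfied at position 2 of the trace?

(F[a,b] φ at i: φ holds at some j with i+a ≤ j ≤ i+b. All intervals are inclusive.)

Check F[0,4] p at each j in [2,5]:
  j=2: holds (witness at 3)
  j=3: holds (witness at 3)
  j=4: holds (witness at 5)
  j=5: holds (witness at 5)
Found at j=2 → formula holds.

True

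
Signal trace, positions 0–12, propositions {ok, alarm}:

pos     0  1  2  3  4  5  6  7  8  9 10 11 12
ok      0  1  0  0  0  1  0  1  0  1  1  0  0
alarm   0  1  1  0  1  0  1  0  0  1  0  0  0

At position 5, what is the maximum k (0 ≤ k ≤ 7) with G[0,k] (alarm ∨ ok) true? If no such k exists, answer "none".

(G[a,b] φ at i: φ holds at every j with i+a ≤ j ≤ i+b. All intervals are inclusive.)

(alarm ∨ ok) must hold from j=5 onward; find where it first fails.
  j=5: holds
  j=6: holds
  j=7: holds
  j=8: fails
Holds on [5,7], so largest k = 2.

2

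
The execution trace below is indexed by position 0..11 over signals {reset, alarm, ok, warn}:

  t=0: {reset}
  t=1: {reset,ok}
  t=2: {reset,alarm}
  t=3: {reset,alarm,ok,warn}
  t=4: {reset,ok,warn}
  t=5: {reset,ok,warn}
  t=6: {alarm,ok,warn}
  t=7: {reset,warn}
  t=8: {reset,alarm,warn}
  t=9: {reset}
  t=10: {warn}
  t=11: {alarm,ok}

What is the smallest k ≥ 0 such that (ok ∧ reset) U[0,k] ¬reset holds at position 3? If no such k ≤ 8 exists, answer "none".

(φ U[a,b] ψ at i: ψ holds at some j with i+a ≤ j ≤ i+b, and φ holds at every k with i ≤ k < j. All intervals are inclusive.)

Need earliest j ≥ 3 with ¬reset, and (ok ∧ reset) at every k in [3,j-1].
  j=3: rhs fails.
  j=4: rhs fails.
  j=5: rhs fails.
  j=6: rhs holds; lhs holds on [3,5]. k = 3.

3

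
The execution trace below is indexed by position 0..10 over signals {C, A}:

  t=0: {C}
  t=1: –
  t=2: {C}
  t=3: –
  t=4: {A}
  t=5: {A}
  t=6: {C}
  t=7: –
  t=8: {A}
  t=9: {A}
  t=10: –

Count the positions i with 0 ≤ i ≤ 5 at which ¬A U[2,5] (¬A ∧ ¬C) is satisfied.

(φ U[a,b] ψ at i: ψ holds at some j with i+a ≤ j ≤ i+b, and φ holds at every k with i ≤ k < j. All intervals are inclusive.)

2

Evaluate at each i in [0,5]:
  i=0: ✓ (rhs at j=3; lhs holds on [0,2])
  i=1: ✓ (rhs at j=3; lhs holds on [1,2])
  i=2: ✗ (lhs fails at k=4 before rhs at j=7)
  i=3: ✗ (lhs fails at k=4 before rhs at j=7)
  i=4: ✗ (lhs fails at k=4 before rhs at j=7)
  i=5: ✗ (lhs fails at k=5 before rhs at j=7)
Positions where it holds: {0, 1} → 2.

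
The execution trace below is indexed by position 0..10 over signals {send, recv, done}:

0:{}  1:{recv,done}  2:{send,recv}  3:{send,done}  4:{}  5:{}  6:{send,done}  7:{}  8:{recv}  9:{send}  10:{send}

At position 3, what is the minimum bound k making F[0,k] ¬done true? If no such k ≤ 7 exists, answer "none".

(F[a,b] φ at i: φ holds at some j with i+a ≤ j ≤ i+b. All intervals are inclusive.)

Scan j = 3,4,… for ¬done:
  j=3: fails
  j=4: holds
First hit at j=4, so smallest k = 4-3 = 1.

1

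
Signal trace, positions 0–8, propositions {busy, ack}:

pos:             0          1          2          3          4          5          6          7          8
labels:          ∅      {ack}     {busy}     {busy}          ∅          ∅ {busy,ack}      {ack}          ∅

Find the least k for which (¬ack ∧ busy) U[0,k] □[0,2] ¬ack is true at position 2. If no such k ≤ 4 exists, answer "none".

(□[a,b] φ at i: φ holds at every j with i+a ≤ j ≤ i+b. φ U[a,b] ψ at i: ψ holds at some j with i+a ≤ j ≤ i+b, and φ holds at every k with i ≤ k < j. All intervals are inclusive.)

Need earliest j ≥ 2 with □[0,2] ¬ack, and (¬ack ∧ busy) at every k in [2,j-1].
  j=2: rhs holds (empty prefix). k = 0.

0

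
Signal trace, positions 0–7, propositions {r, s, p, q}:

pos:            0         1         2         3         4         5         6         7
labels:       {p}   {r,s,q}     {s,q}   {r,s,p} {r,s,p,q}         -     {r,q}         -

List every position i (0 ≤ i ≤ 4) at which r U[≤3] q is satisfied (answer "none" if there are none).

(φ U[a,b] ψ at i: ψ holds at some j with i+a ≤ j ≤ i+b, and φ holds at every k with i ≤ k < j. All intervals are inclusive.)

1, 2, 3, 4

Evaluate at each i in [0,4]:
  i=0: ✗ (lhs fails at k=0 before rhs at j=1)
  i=1: ✓ (rhs at j=1)
  i=2: ✓ (rhs at j=2)
  i=3: ✓ (rhs at j=4; lhs holds on [3,3])
  i=4: ✓ (rhs at j=4)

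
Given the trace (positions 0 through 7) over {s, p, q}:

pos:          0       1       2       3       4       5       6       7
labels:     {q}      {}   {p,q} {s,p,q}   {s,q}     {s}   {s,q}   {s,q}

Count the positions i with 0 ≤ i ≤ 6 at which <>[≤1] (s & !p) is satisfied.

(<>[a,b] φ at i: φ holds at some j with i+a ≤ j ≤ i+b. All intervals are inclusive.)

4

Evaluate at each i in [0,6]:
  i=0: ✗ (none in [0,1])
  i=1: ✗ (none in [1,2])
  i=2: ✗ (none in [2,3])
  i=3: ✓ (witness j=4)
  i=4: ✓ (witness j=4)
  i=5: ✓ (witness j=5)
  i=6: ✓ (witness j=6)
Positions where it holds: {3, 4, 5, 6} → 4.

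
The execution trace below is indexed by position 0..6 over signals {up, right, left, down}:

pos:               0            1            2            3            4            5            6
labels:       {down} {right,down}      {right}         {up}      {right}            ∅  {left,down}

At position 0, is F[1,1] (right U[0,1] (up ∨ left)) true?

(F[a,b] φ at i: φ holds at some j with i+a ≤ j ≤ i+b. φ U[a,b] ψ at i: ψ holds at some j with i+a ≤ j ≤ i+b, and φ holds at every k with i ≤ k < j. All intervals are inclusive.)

No

Check (right U[0,1] (up ∨ left)) at each j in [1,1]:
  j=1: fails
No position in the window satisfies it → formula fails.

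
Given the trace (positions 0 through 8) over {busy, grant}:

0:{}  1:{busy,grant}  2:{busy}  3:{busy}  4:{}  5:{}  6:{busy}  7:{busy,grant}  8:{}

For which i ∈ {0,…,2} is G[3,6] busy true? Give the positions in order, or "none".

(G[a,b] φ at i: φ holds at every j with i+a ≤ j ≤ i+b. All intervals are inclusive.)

none

Evaluate at each i in [0,2]:
  i=0: ✗ (fails at j=4)
  i=1: ✗ (fails at j=4)
  i=2: ✗ (fails at j=5)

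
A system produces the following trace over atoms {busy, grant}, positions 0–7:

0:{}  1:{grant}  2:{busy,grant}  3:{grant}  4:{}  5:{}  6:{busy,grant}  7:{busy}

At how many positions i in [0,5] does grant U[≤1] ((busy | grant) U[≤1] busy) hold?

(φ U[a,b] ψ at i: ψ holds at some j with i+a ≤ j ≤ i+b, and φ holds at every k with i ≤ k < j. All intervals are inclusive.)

2

Evaluate at each i in [0,5]:
  i=0: ✗ (lhs fails at k=0 before rhs at j=1)
  i=1: ✓ (rhs at j=1)
  i=2: ✓ (rhs at j=2)
  i=3: ✗ (no rhs in [3,4])
  i=4: ✗ (no rhs in [4,5])
  i=5: ✗ (lhs fails at k=5 before rhs at j=6)
Positions where it holds: {1, 2} → 2.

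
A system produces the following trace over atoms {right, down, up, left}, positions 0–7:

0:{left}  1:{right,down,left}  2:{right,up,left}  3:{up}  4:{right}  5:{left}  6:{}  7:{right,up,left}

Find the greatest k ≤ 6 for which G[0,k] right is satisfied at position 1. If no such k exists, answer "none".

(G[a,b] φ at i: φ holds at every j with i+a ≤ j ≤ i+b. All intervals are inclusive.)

1

right must hold from j=1 onward; find where it first fails.
  j=1: holds
  j=2: holds
  j=3: fails
Holds on [1,2], so largest k = 1.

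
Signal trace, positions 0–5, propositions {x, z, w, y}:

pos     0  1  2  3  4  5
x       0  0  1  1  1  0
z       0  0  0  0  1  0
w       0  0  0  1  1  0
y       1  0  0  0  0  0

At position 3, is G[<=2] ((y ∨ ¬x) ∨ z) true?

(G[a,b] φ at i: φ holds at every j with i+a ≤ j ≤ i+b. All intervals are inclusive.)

Check ((y ∨ ¬x) ∨ z) at every j in [3,5]:
  j=3: false
  j=4: true
  j=5: true
Fails at j=3 → formula fails.

No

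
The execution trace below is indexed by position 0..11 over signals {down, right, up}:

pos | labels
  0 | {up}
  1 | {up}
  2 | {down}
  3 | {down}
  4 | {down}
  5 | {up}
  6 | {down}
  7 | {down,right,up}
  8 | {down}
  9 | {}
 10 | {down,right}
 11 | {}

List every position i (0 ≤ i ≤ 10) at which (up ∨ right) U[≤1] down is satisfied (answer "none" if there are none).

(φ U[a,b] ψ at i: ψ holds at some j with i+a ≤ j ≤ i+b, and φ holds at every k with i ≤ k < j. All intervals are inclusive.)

Evaluate at each i in [0,10]:
  i=0: ✗ (no rhs in [0,1])
  i=1: ✓ (rhs at j=2; lhs holds on [1,1])
  i=2: ✓ (rhs at j=2)
  i=3: ✓ (rhs at j=3)
  i=4: ✓ (rhs at j=4)
  i=5: ✓ (rhs at j=6; lhs holds on [5,5])
  i=6: ✓ (rhs at j=6)
  i=7: ✓ (rhs at j=7)
  i=8: ✓ (rhs at j=8)
  i=9: ✗ (lhs fails at k=9 before rhs at j=10)
  i=10: ✓ (rhs at j=10)

1, 2, 3, 4, 5, 6, 7, 8, 10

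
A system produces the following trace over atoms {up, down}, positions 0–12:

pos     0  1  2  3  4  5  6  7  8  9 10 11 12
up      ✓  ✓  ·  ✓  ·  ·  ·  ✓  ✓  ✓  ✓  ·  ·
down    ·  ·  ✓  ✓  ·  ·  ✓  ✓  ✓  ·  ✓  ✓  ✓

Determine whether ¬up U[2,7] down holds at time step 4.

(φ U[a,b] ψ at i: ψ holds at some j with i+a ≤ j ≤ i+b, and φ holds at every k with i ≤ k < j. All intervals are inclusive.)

Need some j in [6,11] with down, and ¬up at every k in [4,j-1].
  j=6: down holds; ¬up holds at every k in [4,5] → satisfied.

True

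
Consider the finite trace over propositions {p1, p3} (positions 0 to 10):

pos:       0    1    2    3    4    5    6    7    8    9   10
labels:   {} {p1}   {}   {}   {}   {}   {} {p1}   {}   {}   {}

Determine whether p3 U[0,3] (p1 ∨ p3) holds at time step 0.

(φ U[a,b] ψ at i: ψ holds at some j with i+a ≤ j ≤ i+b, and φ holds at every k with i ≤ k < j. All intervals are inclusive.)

Need some j in [0,3] with (p1 ∨ p3), and p3 at every k in [0,j-1].
  j=0: (p1 ∨ p3) false.
  j=1: (p1 ∨ p3) holds, but p3 fails at k=0 → not this j.
  j=2: (p1 ∨ p3) false.
  j=3: (p1 ∨ p3) false.
No j in the window works → until fails.

No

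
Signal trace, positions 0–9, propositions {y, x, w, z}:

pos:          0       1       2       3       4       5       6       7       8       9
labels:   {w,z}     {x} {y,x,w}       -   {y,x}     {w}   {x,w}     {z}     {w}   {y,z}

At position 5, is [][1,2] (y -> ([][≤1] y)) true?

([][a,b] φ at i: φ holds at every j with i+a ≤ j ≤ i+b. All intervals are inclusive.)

Holds

Check (y -> ([][≤1] y)) at every j in [6,7]:
  j=6: antecedent false → ✓
  j=7: antecedent false → ✓
All positions satisfy it → formula holds.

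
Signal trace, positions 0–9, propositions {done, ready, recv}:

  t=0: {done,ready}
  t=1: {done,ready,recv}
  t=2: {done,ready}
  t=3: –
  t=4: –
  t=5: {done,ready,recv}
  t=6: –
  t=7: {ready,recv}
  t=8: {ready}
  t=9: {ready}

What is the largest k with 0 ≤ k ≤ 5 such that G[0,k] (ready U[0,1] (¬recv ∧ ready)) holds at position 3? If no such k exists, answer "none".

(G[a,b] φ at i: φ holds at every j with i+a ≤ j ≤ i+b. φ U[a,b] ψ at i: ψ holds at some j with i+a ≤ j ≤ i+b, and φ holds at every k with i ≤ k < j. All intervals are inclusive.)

none

(ready U[0,1] (¬recv ∧ ready)) must hold from j=3 onward; find where it first fails.
  j=3: fails → no k works.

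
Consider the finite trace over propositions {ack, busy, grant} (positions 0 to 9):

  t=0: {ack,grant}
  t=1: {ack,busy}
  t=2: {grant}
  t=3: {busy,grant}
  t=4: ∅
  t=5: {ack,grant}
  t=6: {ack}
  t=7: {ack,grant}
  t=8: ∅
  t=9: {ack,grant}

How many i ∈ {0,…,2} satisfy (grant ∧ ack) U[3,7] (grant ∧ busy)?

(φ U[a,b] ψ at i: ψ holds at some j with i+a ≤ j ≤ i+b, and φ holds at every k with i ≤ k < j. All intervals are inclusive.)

Evaluate at each i in [0,2]:
  i=0: ✗ (lhs fails at k=1 before rhs at j=3)
  i=1: ✗ (no rhs in [4,8])
  i=2: ✗ (no rhs in [5,9])
Positions where it holds: {} → 0.

0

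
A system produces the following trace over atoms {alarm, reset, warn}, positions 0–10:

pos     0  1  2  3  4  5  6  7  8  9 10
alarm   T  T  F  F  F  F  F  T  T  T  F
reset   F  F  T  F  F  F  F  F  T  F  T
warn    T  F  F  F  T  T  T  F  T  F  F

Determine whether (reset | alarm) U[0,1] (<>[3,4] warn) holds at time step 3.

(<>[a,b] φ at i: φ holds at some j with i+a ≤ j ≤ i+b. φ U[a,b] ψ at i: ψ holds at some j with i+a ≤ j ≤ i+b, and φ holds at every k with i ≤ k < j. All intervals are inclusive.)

Yes

Need some j in [3,4] with <>[3,4] warn, and (reset | alarm) at every k in [3,j-1].
  j=3: <>[3,4] warn holds; no prefix to check → satisfied.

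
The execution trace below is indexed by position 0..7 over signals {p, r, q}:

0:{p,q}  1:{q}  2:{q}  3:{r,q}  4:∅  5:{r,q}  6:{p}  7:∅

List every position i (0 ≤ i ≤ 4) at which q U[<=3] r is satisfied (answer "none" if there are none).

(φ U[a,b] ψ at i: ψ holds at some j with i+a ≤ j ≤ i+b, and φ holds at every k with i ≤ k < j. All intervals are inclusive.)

0, 1, 2, 3

Evaluate at each i in [0,4]:
  i=0: ✓ (rhs at j=3; lhs holds on [0,2])
  i=1: ✓ (rhs at j=3; lhs holds on [1,2])
  i=2: ✓ (rhs at j=3; lhs holds on [2,2])
  i=3: ✓ (rhs at j=3)
  i=4: ✗ (lhs fails at k=4 before rhs at j=5)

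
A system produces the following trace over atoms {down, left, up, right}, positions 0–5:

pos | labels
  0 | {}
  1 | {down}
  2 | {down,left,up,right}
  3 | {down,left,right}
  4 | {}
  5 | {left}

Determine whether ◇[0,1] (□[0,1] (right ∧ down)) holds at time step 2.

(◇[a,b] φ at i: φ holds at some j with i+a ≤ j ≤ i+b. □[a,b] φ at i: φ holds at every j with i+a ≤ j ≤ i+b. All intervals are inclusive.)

Yes

Check □[0,1] (right ∧ down) at each j in [2,3]:
  j=2: holds on [2,3]
  j=3: fails at 4
Found at j=2 → formula holds.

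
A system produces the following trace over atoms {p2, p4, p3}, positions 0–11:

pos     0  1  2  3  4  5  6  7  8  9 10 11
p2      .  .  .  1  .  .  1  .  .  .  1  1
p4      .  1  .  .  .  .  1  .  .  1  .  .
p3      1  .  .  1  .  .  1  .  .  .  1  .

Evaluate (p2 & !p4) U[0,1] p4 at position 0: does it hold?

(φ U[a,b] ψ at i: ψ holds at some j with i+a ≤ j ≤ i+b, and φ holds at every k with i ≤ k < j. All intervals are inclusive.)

Need some j in [0,1] with p4, and (p2 & !p4) at every k in [0,j-1].
  j=0: p4 false.
  j=1: p4 holds, but (p2 & !p4) fails at k=0 → not this j.
No j in the window works → until fails.

No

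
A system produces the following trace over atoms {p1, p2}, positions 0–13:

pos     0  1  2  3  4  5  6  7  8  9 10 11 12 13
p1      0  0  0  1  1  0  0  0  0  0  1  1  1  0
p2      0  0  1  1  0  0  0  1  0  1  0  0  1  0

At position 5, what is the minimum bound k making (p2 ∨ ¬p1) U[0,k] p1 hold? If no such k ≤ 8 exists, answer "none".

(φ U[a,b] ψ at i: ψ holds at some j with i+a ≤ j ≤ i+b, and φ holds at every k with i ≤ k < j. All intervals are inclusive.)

Need earliest j ≥ 5 with p1, and (p2 ∨ ¬p1) at every k in [5,j-1].
  j=5: rhs fails.
  j=6: rhs fails.
  j=7: rhs fails.
  j=8: rhs fails.
  j=9: rhs fails.
  j=10: rhs holds; lhs holds on [5,9]. k = 5.

5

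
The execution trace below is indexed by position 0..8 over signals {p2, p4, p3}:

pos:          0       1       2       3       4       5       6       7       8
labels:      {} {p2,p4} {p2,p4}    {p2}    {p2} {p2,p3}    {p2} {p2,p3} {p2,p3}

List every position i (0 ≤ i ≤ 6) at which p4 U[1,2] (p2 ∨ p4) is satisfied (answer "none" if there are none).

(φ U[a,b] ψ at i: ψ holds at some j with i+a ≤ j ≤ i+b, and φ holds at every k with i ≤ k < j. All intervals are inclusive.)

1, 2

Evaluate at each i in [0,6]:
  i=0: ✗ (lhs fails at k=0 before rhs at j=1)
  i=1: ✓ (rhs at j=2; lhs holds on [1,1])
  i=2: ✓ (rhs at j=3; lhs holds on [2,2])
  i=3: ✗ (lhs fails at k=3 before rhs at j=4)
  i=4: ✗ (lhs fails at k=4 before rhs at j=5)
  i=5: ✗ (lhs fails at k=5 before rhs at j=6)
  i=6: ✗ (lhs fails at k=6 before rhs at j=7)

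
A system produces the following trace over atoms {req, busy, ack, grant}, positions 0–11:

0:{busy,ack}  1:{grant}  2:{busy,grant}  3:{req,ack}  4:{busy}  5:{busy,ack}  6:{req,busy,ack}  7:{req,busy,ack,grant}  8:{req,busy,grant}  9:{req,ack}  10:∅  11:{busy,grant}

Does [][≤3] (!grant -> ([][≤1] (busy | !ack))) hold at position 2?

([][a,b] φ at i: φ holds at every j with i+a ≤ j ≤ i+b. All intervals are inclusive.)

No

Check (!grant -> ([][≤1] (busy | !ack))) at every j in [2,5]:
  j=2: antecedent false → ✓
  j=3: antecedent true; consequent fails at 3 → ✗
  j=4: antecedent true; consequent holds on [4,5] → ✓
  j=5: antecedent true; consequent holds on [5,6] → ✓
Fails at j=3 → formula fails.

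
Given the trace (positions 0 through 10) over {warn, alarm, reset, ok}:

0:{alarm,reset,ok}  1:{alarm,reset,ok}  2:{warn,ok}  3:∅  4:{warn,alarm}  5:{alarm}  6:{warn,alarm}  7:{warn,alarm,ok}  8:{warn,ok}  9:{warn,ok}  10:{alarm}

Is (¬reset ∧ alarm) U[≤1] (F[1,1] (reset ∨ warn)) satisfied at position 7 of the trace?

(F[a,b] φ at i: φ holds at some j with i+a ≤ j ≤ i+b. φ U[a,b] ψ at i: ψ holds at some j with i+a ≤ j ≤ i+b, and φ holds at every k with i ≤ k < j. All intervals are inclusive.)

Holds

Need some j in [7,8] with F[1,1] (reset ∨ warn), and (¬reset ∧ alarm) at every k in [7,j-1].
  j=7: F[1,1] (reset ∨ warn) holds; no prefix to check → satisfied.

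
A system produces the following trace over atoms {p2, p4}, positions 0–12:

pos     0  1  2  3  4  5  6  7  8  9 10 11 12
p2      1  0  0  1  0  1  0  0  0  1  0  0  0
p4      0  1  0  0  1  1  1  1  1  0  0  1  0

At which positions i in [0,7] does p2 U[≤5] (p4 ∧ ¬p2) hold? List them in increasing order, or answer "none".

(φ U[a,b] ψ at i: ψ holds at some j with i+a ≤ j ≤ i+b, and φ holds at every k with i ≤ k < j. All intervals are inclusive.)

Evaluate at each i in [0,7]:
  i=0: ✓ (rhs at j=1; lhs holds on [0,0])
  i=1: ✓ (rhs at j=1)
  i=2: ✗ (lhs fails at k=2 before rhs at j=4)
  i=3: ✓ (rhs at j=4; lhs holds on [3,3])
  i=4: ✓ (rhs at j=4)
  i=5: ✓ (rhs at j=6; lhs holds on [5,5])
  i=6: ✓ (rhs at j=6)
  i=7: ✓ (rhs at j=7)

0, 1, 3, 4, 5, 6, 7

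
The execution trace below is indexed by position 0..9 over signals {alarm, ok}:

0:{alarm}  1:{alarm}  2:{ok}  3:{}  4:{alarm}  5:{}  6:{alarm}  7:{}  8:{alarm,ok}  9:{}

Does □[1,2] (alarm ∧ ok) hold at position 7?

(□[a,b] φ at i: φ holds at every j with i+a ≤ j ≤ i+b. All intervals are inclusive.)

Check (alarm ∧ ok) at every j in [8,9]:
  j=8: true
  j=9: false
Fails at j=9 → formula fails.

False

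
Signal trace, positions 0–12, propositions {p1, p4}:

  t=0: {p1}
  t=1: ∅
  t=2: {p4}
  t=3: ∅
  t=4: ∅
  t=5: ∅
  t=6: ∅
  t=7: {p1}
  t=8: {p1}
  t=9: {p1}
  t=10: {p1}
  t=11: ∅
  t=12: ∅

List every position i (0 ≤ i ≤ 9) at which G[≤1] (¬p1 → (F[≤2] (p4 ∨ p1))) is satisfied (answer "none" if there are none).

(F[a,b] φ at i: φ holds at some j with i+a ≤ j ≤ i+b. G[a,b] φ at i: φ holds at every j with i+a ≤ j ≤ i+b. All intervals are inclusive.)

0, 1, 5, 6, 7, 8, 9

Evaluate at each i in [0,9]:
  i=0: ✓ (all of [0,1])
  i=1: ✓ (all of [1,2])
  i=2: ✗ (fails at j=3)
  i=3: ✗ (fails at j=3)
  i=4: ✗ (fails at j=4)
  i=5: ✓ (all of [5,6])
  i=6: ✓ (all of [6,7])
  i=7: ✓ (all of [7,8])
  i=8: ✓ (all of [8,9])
  i=9: ✓ (all of [9,10])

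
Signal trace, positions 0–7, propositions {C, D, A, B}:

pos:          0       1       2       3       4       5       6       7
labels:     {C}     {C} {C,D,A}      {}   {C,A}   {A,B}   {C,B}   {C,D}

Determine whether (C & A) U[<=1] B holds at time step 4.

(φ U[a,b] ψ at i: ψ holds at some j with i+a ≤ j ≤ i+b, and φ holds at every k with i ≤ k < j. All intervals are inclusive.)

Need some j in [4,5] with B, and (C & A) at every k in [4,j-1].
  j=4: B false.
  j=5: B holds; (C & A) holds at every k in [4,4] → satisfied.

Yes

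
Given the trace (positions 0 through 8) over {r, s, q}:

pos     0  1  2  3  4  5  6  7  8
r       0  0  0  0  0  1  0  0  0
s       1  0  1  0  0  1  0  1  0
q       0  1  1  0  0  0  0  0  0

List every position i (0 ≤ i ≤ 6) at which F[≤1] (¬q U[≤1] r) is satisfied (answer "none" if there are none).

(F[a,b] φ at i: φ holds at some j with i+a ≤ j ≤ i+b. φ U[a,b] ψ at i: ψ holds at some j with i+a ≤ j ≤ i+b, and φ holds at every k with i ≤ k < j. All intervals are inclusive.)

Evaluate at each i in [0,6]:
  i=0: ✗ (none in [0,1])
  i=1: ✗ (none in [1,2])
  i=2: ✗ (none in [2,3])
  i=3: ✓ (witness j=4)
  i=4: ✓ (witness j=4)
  i=5: ✓ (witness j=5)
  i=6: ✗ (none in [6,7])

3, 4, 5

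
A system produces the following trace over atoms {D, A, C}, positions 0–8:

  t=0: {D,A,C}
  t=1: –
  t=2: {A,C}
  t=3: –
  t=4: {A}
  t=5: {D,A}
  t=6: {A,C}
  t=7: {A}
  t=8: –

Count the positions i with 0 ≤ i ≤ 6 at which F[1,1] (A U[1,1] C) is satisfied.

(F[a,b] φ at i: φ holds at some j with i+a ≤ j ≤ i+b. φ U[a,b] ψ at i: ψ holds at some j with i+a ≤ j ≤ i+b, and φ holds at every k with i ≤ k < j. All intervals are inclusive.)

1

Evaluate at each i in [0,6]:
  i=0: ✗ (none in [1,1])
  i=1: ✗ (none in [2,2])
  i=2: ✗ (none in [3,3])
  i=3: ✗ (none in [4,4])
  i=4: ✓ (witness j=5)
  i=5: ✗ (none in [6,6])
  i=6: ✗ (none in [7,7])
Positions where it holds: {4} → 1.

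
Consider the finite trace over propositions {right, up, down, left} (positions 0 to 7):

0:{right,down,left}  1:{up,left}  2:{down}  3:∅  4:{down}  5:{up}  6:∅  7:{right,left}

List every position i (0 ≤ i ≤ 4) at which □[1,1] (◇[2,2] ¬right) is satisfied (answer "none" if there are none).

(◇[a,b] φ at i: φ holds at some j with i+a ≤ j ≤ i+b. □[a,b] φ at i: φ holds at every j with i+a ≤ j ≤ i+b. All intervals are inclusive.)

Evaluate at each i in [0,4]:
  i=0: ✓ (all of [1,1])
  i=1: ✓ (all of [2,2])
  i=2: ✓ (all of [3,3])
  i=3: ✓ (all of [4,4])
  i=4: ✗ (fails at j=5)

0, 1, 2, 3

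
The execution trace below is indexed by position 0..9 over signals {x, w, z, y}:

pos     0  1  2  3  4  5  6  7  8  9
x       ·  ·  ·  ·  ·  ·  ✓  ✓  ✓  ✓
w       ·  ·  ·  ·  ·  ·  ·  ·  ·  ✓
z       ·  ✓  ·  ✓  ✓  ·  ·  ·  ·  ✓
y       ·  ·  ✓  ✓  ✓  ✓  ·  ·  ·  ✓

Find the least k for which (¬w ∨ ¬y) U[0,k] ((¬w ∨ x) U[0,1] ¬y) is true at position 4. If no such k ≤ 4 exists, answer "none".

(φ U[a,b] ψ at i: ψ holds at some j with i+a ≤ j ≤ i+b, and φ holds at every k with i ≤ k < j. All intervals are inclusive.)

Need earliest j ≥ 4 with ((¬w ∨ x) U[0,1] ¬y), and (¬w ∨ ¬y) at every k in [4,j-1].
  j=4: rhs fails.
  j=5: rhs holds; lhs holds on [4,4]. k = 1.

1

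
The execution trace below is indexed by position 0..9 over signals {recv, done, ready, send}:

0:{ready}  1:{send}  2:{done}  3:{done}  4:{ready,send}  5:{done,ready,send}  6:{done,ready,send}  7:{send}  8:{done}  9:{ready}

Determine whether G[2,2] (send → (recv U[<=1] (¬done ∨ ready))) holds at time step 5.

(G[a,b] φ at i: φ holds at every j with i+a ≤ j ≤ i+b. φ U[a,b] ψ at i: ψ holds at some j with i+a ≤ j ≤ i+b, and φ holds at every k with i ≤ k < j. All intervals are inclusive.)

Check (send → (recv U[<=1] (¬done ∨ ready))) at every j in [7,7]:
  j=7: antecedent true; consequent holds → ✓
All positions satisfy it → formula holds.

Holds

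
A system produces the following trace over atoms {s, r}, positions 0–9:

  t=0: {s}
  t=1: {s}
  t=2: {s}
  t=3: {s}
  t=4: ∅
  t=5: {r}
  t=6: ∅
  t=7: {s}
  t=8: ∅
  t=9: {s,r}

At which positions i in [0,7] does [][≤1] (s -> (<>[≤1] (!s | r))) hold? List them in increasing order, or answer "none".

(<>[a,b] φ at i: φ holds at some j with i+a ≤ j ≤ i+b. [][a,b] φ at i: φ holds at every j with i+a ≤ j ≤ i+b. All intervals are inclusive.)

3, 4, 5, 6, 7

Evaluate at each i in [0,7]:
  i=0: ✗ (fails at j=0)
  i=1: ✗ (fails at j=1)
  i=2: ✗ (fails at j=2)
  i=3: ✓ (all of [3,4])
  i=4: ✓ (all of [4,5])
  i=5: ✓ (all of [5,6])
  i=6: ✓ (all of [6,7])
  i=7: ✓ (all of [7,8])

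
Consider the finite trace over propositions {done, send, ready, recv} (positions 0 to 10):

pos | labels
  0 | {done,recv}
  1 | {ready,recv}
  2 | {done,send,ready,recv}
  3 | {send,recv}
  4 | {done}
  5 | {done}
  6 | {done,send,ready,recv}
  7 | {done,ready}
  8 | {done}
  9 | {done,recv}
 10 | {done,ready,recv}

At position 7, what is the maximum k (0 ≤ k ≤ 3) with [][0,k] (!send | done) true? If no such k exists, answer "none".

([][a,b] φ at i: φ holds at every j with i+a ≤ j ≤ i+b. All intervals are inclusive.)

(!send | done) must hold from j=7 onward; find where it first fails.
  j=7: holds
  j=8: holds
  j=9: holds
  j=10: holds
Holds through j=10; largest k = 3.

3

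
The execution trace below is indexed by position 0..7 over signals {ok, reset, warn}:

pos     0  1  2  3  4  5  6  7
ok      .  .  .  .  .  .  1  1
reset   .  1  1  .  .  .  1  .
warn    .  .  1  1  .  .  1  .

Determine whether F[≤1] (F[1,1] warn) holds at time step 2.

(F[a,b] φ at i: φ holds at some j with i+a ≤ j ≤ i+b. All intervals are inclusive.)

Check F[1,1] warn at each j in [2,3]:
  j=2: holds (witness at 3)
  j=3: fails (none in [4,4])
Found at j=2 → formula holds.

True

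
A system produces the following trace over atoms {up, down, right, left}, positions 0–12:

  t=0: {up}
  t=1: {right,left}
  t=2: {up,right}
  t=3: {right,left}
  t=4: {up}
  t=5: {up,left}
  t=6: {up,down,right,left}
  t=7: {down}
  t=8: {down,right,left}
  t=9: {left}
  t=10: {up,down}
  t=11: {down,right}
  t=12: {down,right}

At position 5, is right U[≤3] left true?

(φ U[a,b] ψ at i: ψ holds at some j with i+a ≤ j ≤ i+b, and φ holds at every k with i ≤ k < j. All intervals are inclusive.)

Need some j in [5,8] with left, and right at every k in [5,j-1].
  j=5: left holds; no prefix to check → satisfied.

Yes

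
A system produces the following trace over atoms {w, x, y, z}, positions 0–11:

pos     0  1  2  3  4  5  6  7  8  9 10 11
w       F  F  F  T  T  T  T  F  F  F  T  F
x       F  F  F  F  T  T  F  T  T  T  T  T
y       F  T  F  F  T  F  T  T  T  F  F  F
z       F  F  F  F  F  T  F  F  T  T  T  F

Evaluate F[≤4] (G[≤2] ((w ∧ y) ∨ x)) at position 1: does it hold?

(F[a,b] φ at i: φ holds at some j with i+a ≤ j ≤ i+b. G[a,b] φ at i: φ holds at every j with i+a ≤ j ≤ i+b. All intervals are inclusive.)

Yes

Check G[≤2] ((w ∧ y) ∨ x) at each j in [1,5]:
  j=1: fails at 1
  j=2: fails at 2
  j=3: fails at 3
  j=4: holds on [4,6]
  j=5: holds on [5,7]
Found at j=4 → formula holds.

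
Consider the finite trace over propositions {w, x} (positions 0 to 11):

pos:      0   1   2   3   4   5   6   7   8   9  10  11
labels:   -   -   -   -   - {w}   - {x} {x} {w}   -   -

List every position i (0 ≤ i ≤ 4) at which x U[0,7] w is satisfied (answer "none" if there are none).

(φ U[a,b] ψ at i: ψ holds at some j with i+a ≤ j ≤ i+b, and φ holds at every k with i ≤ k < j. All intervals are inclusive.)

none

Evaluate at each i in [0,4]:
  i=0: ✗ (lhs fails at k=0 before rhs at j=5)
  i=1: ✗ (lhs fails at k=1 before rhs at j=5)
  i=2: ✗ (lhs fails at k=2 before rhs at j=5)
  i=3: ✗ (lhs fails at k=3 before rhs at j=5)
  i=4: ✗ (lhs fails at k=4 before rhs at j=5)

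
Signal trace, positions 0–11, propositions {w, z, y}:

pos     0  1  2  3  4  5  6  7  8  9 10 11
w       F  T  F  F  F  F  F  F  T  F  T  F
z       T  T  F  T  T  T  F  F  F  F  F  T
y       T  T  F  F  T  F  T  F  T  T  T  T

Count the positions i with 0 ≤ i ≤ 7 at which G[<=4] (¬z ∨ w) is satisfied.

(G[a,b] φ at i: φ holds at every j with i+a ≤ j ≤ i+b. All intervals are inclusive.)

1

Evaluate at each i in [0,7]:
  i=0: ✗ (fails at j=0)
  i=1: ✗ (fails at j=3)
  i=2: ✗ (fails at j=3)
  i=3: ✗ (fails at j=3)
  i=4: ✗ (fails at j=4)
  i=5: ✗ (fails at j=5)
  i=6: ✓ (all of [6,10])
  i=7: ✗ (fails at j=11)
Positions where it holds: {6} → 1.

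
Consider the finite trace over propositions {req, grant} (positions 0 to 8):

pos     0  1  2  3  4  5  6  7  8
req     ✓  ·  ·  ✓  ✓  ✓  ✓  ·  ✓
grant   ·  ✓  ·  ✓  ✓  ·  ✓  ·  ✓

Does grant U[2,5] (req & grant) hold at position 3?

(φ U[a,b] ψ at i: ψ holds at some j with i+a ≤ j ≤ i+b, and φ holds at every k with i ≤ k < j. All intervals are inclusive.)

Does not hold

Need some j in [5,8] with (req & grant), and grant at every k in [3,j-1].
  j=5: (req & grant) false.
  j=6: (req & grant) holds, but grant fails at k=5 → not this j.
  j=7: (req & grant) false.
  j=8: (req & grant) holds, but grant fails at k=5 → not this j.
No j in the window works → until fails.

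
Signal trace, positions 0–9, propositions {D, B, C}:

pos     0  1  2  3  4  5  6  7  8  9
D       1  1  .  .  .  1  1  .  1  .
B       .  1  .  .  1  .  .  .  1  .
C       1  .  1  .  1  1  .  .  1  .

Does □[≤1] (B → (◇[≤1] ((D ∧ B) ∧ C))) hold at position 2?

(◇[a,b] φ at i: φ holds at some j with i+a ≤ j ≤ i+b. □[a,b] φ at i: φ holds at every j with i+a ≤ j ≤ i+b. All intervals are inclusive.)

True

Check (B → (◇[≤1] ((D ∧ B) ∧ C))) at every j in [2,3]:
  j=2: antecedent false → ✓
  j=3: antecedent false → ✓
All positions satisfy it → formula holds.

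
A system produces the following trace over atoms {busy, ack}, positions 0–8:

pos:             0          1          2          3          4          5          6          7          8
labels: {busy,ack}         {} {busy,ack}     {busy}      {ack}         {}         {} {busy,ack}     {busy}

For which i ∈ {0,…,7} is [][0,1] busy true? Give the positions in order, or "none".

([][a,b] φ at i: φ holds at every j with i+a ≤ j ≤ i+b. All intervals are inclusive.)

2, 7

Evaluate at each i in [0,7]:
  i=0: ✗ (fails at j=1)
  i=1: ✗ (fails at j=1)
  i=2: ✓ (all of [2,3])
  i=3: ✗ (fails at j=4)
  i=4: ✗ (fails at j=4)
  i=5: ✗ (fails at j=5)
  i=6: ✗ (fails at j=6)
  i=7: ✓ (all of [7,8])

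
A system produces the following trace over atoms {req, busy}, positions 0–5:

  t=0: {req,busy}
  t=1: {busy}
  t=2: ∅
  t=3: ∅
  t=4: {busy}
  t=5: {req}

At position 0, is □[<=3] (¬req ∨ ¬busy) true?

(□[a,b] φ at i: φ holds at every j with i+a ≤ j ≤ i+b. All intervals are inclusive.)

Does not hold

Check (¬req ∨ ¬busy) at every j in [0,3]:
  j=0: false
  j=1: true
  j=2: true
  j=3: true
Fails at j=0 → formula fails.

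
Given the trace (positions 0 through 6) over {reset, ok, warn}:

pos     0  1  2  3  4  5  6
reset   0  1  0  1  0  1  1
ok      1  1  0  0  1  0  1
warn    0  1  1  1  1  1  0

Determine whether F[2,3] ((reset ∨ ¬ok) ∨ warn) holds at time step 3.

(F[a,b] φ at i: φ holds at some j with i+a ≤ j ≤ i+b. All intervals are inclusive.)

Holds

Check ((reset ∨ ¬ok) ∨ warn) at each j in [5,6]:
  j=5: true
  j=6: true
Found at j=5 → formula holds.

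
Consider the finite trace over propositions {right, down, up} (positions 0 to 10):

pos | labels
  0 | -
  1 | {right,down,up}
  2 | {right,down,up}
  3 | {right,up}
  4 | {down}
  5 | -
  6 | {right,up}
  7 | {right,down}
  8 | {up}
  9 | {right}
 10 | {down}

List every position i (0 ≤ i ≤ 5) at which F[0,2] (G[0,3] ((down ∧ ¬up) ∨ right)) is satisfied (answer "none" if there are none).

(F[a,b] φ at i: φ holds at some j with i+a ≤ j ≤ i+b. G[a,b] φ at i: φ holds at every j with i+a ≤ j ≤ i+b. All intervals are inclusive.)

Evaluate at each i in [0,5]:
  i=0: ✓ (witness j=1)
  i=1: ✓ (witness j=1)
  i=2: ✗ (none in [2,4])
  i=3: ✗ (none in [3,5])
  i=4: ✗ (none in [4,6])
  i=5: ✗ (none in [5,7])

0, 1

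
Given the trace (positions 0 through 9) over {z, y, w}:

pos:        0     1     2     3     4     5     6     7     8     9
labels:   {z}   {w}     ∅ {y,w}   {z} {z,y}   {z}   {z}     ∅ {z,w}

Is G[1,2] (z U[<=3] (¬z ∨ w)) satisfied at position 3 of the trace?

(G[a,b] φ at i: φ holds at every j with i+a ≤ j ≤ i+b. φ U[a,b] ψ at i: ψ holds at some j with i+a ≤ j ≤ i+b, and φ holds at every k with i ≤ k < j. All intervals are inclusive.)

Does not hold

Check (z U[<=3] (¬z ∨ w)) at every j in [4,5]:
  j=4: fails
  j=5: holds
Fails at j=4 → formula fails.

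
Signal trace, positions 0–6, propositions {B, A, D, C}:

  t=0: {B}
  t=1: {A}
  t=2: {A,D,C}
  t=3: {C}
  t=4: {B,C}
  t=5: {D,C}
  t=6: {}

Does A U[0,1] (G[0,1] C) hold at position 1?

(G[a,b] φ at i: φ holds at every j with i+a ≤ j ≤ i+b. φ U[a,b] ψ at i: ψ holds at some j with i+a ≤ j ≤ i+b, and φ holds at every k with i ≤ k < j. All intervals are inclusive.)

True

Need some j in [1,2] with G[0,1] C, and A at every k in [1,j-1].
  j=1: G[0,1] C — fails at 1.
  j=2: G[0,1] C holds; A holds at every k in [1,1] → satisfied.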